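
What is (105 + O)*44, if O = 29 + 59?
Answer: 8492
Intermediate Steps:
O = 88
(105 + O)*44 = (105 + 88)*44 = 193*44 = 8492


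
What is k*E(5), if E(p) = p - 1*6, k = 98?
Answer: -98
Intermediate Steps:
E(p) = -6 + p (E(p) = p - 6 = -6 + p)
k*E(5) = 98*(-6 + 5) = 98*(-1) = -98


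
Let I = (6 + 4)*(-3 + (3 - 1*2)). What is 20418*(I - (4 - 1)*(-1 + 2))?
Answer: -469614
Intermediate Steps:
I = -20 (I = 10*(-3 + (3 - 2)) = 10*(-3 + 1) = 10*(-2) = -20)
20418*(I - (4 - 1)*(-1 + 2)) = 20418*(-20 - (4 - 1)*(-1 + 2)) = 20418*(-20 - 3) = 20418*(-23) = -469614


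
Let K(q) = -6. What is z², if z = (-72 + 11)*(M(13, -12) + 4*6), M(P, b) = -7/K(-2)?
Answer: 84842521/36 ≈ 2.3567e+6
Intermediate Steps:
K(q) = -6 (K(q) = -1*6 = -6)
M(P, b) = 7/6 (M(P, b) = -7/(-6) = -7*(-⅙) = 7/6)
z = -9211/6 (z = (-72 + 11)*(7/6 + 4*6) = -61*(7/6 + 24) = -61*151/6 = -9211/6 ≈ -1535.2)
z² = (-9211/6)² = 84842521/36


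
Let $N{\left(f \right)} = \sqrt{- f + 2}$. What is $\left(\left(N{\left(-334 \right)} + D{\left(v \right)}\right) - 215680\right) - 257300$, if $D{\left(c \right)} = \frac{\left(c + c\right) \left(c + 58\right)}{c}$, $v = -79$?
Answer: $-473022 + 4 \sqrt{21} \approx -4.73 \cdot 10^{5}$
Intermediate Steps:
$N{\left(f \right)} = \sqrt{2 - f}$
$D{\left(c \right)} = 116 + 2 c$ ($D{\left(c \right)} = \frac{2 c \left(58 + c\right)}{c} = 116 + 2 c$)
$\left(\left(N{\left(-334 \right)} + D{\left(v \right)}\right) - 215680\right) - 257300 = \left(\left(\sqrt{2 - -334} + \left(116 + 2 \left(-79\right)\right)\right) - 215680\right) - 257300 = \left(\left(\sqrt{2 + 334} + \left(116 - 158\right)\right) - 215680\right) - 257300 = \left(\left(\sqrt{336} - 42\right) - 215680\right) - 257300 = \left(\left(4 \sqrt{21} - 42\right) - 215680\right) - 257300 = \left(\left(-42 + 4 \sqrt{21}\right) - 215680\right) - 257300 = \left(-215722 + 4 \sqrt{21}\right) - 257300 = -473022 + 4 \sqrt{21}$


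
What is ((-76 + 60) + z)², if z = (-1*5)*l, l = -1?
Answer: 121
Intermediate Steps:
z = 5 (z = -1*5*(-1) = -5*(-1) = 5)
((-76 + 60) + z)² = ((-76 + 60) + 5)² = (-16 + 5)² = (-11)² = 121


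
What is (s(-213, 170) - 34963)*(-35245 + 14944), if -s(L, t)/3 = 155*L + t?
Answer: -1290575172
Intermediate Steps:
s(L, t) = -465*L - 3*t (s(L, t) = -3*(155*L + t) = -3*(t + 155*L) = -465*L - 3*t)
(s(-213, 170) - 34963)*(-35245 + 14944) = ((-465*(-213) - 3*170) - 34963)*(-35245 + 14944) = ((99045 - 510) - 34963)*(-20301) = (98535 - 34963)*(-20301) = 63572*(-20301) = -1290575172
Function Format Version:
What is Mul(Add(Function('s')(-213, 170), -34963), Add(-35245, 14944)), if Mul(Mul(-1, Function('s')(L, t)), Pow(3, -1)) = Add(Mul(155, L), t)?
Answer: -1290575172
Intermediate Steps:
Function('s')(L, t) = Add(Mul(-465, L), Mul(-3, t)) (Function('s')(L, t) = Mul(-3, Add(Mul(155, L), t)) = Mul(-3, Add(t, Mul(155, L))) = Add(Mul(-465, L), Mul(-3, t)))
Mul(Add(Function('s')(-213, 170), -34963), Add(-35245, 14944)) = Mul(Add(Add(Mul(-465, -213), Mul(-3, 170)), -34963), Add(-35245, 14944)) = Mul(Add(Add(99045, -510), -34963), -20301) = Mul(Add(98535, -34963), -20301) = Mul(63572, -20301) = -1290575172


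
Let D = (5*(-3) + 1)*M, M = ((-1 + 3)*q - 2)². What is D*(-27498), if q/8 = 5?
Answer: 2342169648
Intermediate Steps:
q = 40 (q = 8*5 = 40)
M = 6084 (M = ((-1 + 3)*40 - 2)² = (2*40 - 2)² = (80 - 2)² = 78² = 6084)
D = -85176 (D = (5*(-3) + 1)*6084 = (-15 + 1)*6084 = -14*6084 = -85176)
D*(-27498) = -85176*(-27498) = 2342169648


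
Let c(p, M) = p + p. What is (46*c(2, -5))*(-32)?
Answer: -5888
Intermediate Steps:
c(p, M) = 2*p
(46*c(2, -5))*(-32) = (46*(2*2))*(-32) = (46*4)*(-32) = 184*(-32) = -5888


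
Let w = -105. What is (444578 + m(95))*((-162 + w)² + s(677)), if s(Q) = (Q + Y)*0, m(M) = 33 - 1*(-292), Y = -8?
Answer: 31716689967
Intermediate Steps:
m(M) = 325 (m(M) = 33 + 292 = 325)
s(Q) = 0 (s(Q) = (Q - 8)*0 = (-8 + Q)*0 = 0)
(444578 + m(95))*((-162 + w)² + s(677)) = (444578 + 325)*((-162 - 105)² + 0) = 444903*((-267)² + 0) = 444903*(71289 + 0) = 444903*71289 = 31716689967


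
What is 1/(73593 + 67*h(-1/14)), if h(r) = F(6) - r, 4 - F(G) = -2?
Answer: 14/1035997 ≈ 1.3514e-5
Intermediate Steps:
F(G) = 6 (F(G) = 4 - 1*(-2) = 4 + 2 = 6)
h(r) = 6 - r
1/(73593 + 67*h(-1/14)) = 1/(73593 + 67*(6 - (-1)/14)) = 1/(73593 + 67*(6 - 1*(-1/14))) = 1/(73593 + 67*(6 + 1/14)) = 1/(73593 + 67*(85/14)) = 1/(73593 + 5695/14) = 1/(1035997/14) = 14/1035997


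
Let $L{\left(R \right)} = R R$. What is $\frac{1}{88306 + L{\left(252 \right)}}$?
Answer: $\frac{1}{151810} \approx 6.5872 \cdot 10^{-6}$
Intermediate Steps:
$L{\left(R \right)} = R^{2}$
$\frac{1}{88306 + L{\left(252 \right)}} = \frac{1}{88306 + 252^{2}} = \frac{1}{88306 + 63504} = \frac{1}{151810}$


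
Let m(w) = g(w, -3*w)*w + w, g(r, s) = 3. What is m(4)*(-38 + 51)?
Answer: 208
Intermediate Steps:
m(w) = 4*w (m(w) = 3*w + w = 4*w)
m(4)*(-38 + 51) = (4*4)*(-38 + 51) = 16*13 = 208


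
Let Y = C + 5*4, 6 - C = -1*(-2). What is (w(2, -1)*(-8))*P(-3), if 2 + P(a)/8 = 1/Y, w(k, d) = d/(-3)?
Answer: 376/9 ≈ 41.778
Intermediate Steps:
C = 4 (C = 6 - (-1)*(-2) = 6 - 1*2 = 6 - 2 = 4)
w(k, d) = -d/3 (w(k, d) = d*(-⅓) = -d/3)
Y = 24 (Y = 4 + 5*4 = 4 + 20 = 24)
P(a) = -47/3 (P(a) = -16 + 8/24 = -16 + 8*(1/24) = -16 + ⅓ = -47/3)
(w(2, -1)*(-8))*P(-3) = (-⅓*(-1)*(-8))*(-47/3) = ((⅓)*(-8))*(-47/3) = -8/3*(-47/3) = 376/9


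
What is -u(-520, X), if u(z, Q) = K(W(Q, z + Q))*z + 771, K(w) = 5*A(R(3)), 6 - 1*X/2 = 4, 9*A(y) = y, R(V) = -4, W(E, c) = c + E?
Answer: -17339/9 ≈ -1926.6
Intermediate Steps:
W(E, c) = E + c
A(y) = y/9
X = 4 (X = 12 - 2*4 = 12 - 8 = 4)
K(w) = -20/9 (K(w) = 5*((⅑)*(-4)) = 5*(-4/9) = -20/9)
u(z, Q) = 771 - 20*z/9 (u(z, Q) = -20*z/9 + 771 = 771 - 20*z/9)
-u(-520, X) = -(771 - 20/9*(-520)) = -(771 + 10400/9) = -1*17339/9 = -17339/9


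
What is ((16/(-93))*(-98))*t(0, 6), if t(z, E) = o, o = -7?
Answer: -10976/93 ≈ -118.02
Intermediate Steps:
t(z, E) = -7
((16/(-93))*(-98))*t(0, 6) = ((16/(-93))*(-98))*(-7) = ((16*(-1/93))*(-98))*(-7) = -16/93*(-98)*(-7) = (1568/93)*(-7) = -10976/93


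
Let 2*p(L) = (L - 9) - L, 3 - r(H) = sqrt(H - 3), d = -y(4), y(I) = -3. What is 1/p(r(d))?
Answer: -2/9 ≈ -0.22222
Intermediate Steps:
d = 3 (d = -1*(-3) = 3)
r(H) = 3 - sqrt(-3 + H) (r(H) = 3 - sqrt(H - 3) = 3 - sqrt(-3 + H))
p(L) = -9/2 (p(L) = ((L - 9) - L)/2 = ((-9 + L) - L)/2 = (1/2)*(-9) = -9/2)
1/p(r(d)) = 1/(-9/2) = -2/9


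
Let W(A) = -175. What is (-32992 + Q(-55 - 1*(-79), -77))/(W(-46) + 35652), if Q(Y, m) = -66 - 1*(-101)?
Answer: -32957/35477 ≈ -0.92897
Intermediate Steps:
Q(Y, m) = 35 (Q(Y, m) = -66 + 101 = 35)
(-32992 + Q(-55 - 1*(-79), -77))/(W(-46) + 35652) = (-32992 + 35)/(-175 + 35652) = -32957/35477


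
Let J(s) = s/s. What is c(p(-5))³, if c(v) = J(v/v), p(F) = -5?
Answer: 1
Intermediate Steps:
J(s) = 1
c(v) = 1
c(p(-5))³ = 1³ = 1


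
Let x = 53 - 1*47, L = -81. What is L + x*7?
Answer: -39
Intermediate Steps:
x = 6 (x = 53 - 47 = 6)
L + x*7 = -81 + 6*7 = -81 + 42 = -39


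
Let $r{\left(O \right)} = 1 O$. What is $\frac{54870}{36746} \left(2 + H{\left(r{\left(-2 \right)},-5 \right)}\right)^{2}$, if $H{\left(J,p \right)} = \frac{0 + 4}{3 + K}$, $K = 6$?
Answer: $\frac{4426180}{496071} \approx 8.9225$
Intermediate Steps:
$r{\left(O \right)} = O$
$H{\left(J,p \right)} = \frac{4}{9}$ ($H{\left(J,p \right)} = \frac{0 + 4}{3 + 6} = \frac{4}{9}$)
$\frac{54870}{36746} \left(2 + H{\left(r{\left(-2 \right)},-5 \right)}\right)^{2} = \frac{54870}{36746} \left(2 + \frac{4}{9}\right)^{2} = 54870 \cdot \frac{1}{36746} \left(\frac{22}{9}\right)^{2} = \frac{27435}{18373} \cdot \frac{484}{81} = \frac{4426180}{496071}$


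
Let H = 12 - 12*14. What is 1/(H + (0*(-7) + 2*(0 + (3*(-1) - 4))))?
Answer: -1/170 ≈ -0.0058824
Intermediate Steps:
H = -156 (H = 12 - 168 = -156)
1/(H + (0*(-7) + 2*(0 + (3*(-1) - 4)))) = 1/(-156 + (0*(-7) + 2*(0 + (3*(-1) - 4)))) = 1/(-156 + (0 + 2*(0 + (-3 - 4)))) = 1/(-156 + (0 + 2*(0 - 7))) = 1/(-156 + (0 + 2*(-7))) = 1/(-156 + (0 - 14)) = 1/(-156 - 14) = 1/(-170) = -1/170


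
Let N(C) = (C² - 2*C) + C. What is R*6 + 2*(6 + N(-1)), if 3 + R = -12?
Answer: -74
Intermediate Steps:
R = -15 (R = -3 - 12 = -15)
N(C) = C² - C
R*6 + 2*(6 + N(-1)) = -15*6 + 2*(6 - (-1 - 1)) = -90 + 2*(6 - 1*(-2)) = -90 + 2*(6 + 2) = -90 + 2*8 = -90 + 16 = -74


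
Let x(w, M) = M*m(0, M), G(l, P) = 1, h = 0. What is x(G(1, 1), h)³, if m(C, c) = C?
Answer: 0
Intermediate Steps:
x(w, M) = 0 (x(w, M) = M*0 = 0)
x(G(1, 1), h)³ = 0³ = 0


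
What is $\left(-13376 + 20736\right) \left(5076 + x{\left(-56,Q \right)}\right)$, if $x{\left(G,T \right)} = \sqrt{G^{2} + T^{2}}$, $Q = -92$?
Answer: $37359360 + 147200 \sqrt{29} \approx 3.8152 \cdot 10^{7}$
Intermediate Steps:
$\left(-13376 + 20736\right) \left(5076 + x{\left(-56,Q \right)}\right) = \left(-13376 + 20736\right) \left(5076 + \sqrt{\left(-56\right)^{2} + \left(-92\right)^{2}}\right) = 7360 \left(5076 + \sqrt{3136 + 8464}\right) = 7360 \left(5076 + \sqrt{11600}\right) = 7360 \left(5076 + 20 \sqrt{29}\right) = 37359360 + 147200 \sqrt{29}$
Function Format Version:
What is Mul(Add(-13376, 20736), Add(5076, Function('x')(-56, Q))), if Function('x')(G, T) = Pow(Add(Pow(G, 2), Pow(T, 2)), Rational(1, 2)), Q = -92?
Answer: Add(37359360, Mul(147200, Pow(29, Rational(1, 2)))) ≈ 3.8152e+7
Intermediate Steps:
Mul(Add(-13376, 20736), Add(5076, Function('x')(-56, Q))) = Mul(Add(-13376, 20736), Add(5076, Pow(Add(Pow(-56, 2), Pow(-92, 2)), Rational(1, 2)))) = Mul(7360, Add(5076, Pow(Add(3136, 8464), Rational(1, 2)))) = Mul(7360, Add(5076, Pow(11600, Rational(1, 2)))) = Mul(7360, Add(5076, Mul(20, Pow(29, Rational(1, 2))))) = Add(37359360, Mul(147200, Pow(29, Rational(1, 2))))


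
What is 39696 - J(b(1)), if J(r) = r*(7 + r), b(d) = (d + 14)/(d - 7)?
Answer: 158829/4 ≈ 39707.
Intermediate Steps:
b(d) = (14 + d)/(-7 + d)
39696 - J(b(1)) = 39696 - (14 + 1)/(-7 + 1)*(7 + (14 + 1)/(-7 + 1)) = 39696 - 15/(-6)*(7 + 15/(-6)) = 39696 - (-1/6*15)*(7 - 1/6*15) = 39696 - (-5)*(7 - 5/2)/2 = 39696 - (-5)*9/(2*2) = 39696 - 1*(-45/4) = 39696 + 45/4 = 158829/4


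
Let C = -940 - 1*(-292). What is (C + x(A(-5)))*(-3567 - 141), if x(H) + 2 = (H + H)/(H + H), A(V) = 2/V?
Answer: 2406492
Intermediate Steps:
x(H) = -1 (x(H) = -2 + (H + H)/(H + H) = -2 + (2*H)/((2*H)) = -2 + (2*H)*(1/(2*H)) = -2 + 1 = -1)
C = -648 (C = -940 + 292 = -648)
(C + x(A(-5)))*(-3567 - 141) = (-648 - 1)*(-3567 - 141) = -649*(-3708) = 2406492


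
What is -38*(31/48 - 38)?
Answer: 34067/24 ≈ 1419.5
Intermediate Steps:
-38*(31/48 - 38) = -38*(-1793/48) = 34067/24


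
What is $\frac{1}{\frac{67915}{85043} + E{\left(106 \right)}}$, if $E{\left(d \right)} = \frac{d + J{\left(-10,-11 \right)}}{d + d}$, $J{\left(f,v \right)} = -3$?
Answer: $\frac{18029116}{23157409} \approx 0.77855$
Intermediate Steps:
$E{\left(d \right)} = \frac{-3 + d}{2 d}$ ($E{\left(d \right)} = \frac{d - 3}{d + d} = \frac{-3 + d}{2 d}$)
$\frac{1}{\frac{67915}{85043} + E{\left(106 \right)}} = \frac{1}{\frac{67915}{85043} + \frac{-3 + 106}{2 \cdot 106}} = \frac{1}{67915 \cdot \frac{1}{85043} + \frac{1}{2} \cdot \frac{1}{106} \cdot 103} = \frac{1}{\frac{67915}{85043} + \frac{103}{212}} = \frac{1}{\frac{23157409}{18029116}} = \frac{18029116}{23157409}$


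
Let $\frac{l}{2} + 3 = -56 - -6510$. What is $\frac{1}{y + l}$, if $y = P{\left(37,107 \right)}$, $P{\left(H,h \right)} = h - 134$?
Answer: $\frac{1}{12875} \approx 7.767 \cdot 10^{-5}$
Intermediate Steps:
$P{\left(H,h \right)} = -134 + h$
$y = -27$ ($y = -134 + 107 = -27$)
$l = 12902$ ($l = -6 + 2 \left(-56 - -6510\right) = -6 + 2 \left(-56 + 6510\right) = -6 + 2 \cdot 6454 = -6 + 12908 = 12902$)
$\frac{1}{y + l} = \frac{1}{-27 + 12902} = \frac{1}{12875}$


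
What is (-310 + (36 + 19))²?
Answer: 65025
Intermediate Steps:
(-310 + (36 + 19))² = (-310 + 55)² = (-255)² = 65025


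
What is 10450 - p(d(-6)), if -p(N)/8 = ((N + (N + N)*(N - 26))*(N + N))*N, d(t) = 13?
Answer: -868350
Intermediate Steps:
p(N) = -16*N²*(N + 2*N*(-26 + N)) (p(N) = -8*(N + (N + N)*(N - 26))*(N + N)*N = -8*(N + (2*N)*(-26 + N))*(2*N)*N = -8*(N + 2*N*(-26 + N))*(2*N)*N = -8*2*N*(N + 2*N*(-26 + N))*N = -16*N²*(N + 2*N*(-26 + N)))
10450 - p(d(-6)) = 10450 - 13³*(816 - 32*13) = 10450 - 2197*(816 - 416) = 10450 - 2197*400 = 10450 - 1*878800 = 10450 - 878800 = -868350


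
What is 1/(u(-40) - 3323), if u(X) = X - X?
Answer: -1/3323 ≈ -0.00030093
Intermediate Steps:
u(X) = 0
1/(u(-40) - 3323) = 1/(0 - 3323) = 1/(-3323) = -1/3323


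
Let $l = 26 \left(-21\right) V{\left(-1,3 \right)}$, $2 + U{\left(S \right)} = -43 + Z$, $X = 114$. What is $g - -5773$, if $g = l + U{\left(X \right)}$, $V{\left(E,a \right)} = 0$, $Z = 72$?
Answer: $5800$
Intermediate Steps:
$U{\left(S \right)} = 27$ ($U{\left(S \right)} = -2 + \left(-43 + 72\right) = -2 + 29 = 27$)
$l = 0$ ($l = 26 \left(-21\right) 0 = \left(-546\right) 0 = 0$)
$g = 27$ ($g = 0 + 27 = 27$)
$g - -5773 = 27 - -5773 = 27 + 5773 = 5800$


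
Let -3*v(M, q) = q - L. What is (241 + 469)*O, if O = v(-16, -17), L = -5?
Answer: 2840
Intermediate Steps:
v(M, q) = -5/3 - q/3 (v(M, q) = -(q - 1*(-5))/3 = -(q + 5)/3 = -(5 + q)/3 = -5/3 - q/3)
O = 4 (O = -5/3 - 1/3*(-17) = -5/3 + 17/3 = 4)
(241 + 469)*O = (241 + 469)*4 = 710*4 = 2840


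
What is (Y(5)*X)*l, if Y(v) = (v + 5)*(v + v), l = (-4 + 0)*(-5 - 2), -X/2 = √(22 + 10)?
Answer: -22400*√2 ≈ -31678.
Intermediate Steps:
X = -8*√2 (X = -2*√(22 + 10) = -8*√2 ≈ -11.314)
l = 28 (l = -4*(-7) = 28)
Y(v) = 2*v*(5 + v) (Y(v) = (5 + v)*(2*v) = 2*v*(5 + v))
(Y(5)*X)*l = ((2*5*(5 + 5))*(-8*√2))*28 = ((2*5*10)*(-8*√2))*28 = (100*(-8*√2))*28 = -800*√2*28 = -22400*√2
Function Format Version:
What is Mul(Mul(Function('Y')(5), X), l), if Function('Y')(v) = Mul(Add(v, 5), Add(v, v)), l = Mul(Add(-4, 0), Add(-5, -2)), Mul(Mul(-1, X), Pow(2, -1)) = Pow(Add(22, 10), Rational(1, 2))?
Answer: Mul(-22400, Pow(2, Rational(1, 2))) ≈ -31678.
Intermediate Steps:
X = Mul(-8, Pow(2, Rational(1, 2))) (X = Mul(-2, Pow(Add(22, 10), Rational(1, 2))) = Mul(-2, Pow(32, Rational(1, 2))) = Mul(-2, Mul(4, Pow(2, Rational(1, 2)))) = Mul(-8, Pow(2, Rational(1, 2))) ≈ -11.314)
l = 28 (l = Mul(-4, -7) = 28)
Function('Y')(v) = Mul(2, v, Add(5, v)) (Function('Y')(v) = Mul(Add(5, v), Mul(2, v)) = Mul(2, v, Add(5, v)))
Mul(Mul(Function('Y')(5), X), l) = Mul(Mul(Mul(2, 5, Add(5, 5)), Mul(-8, Pow(2, Rational(1, 2)))), 28) = Mul(Mul(Mul(2, 5, 10), Mul(-8, Pow(2, Rational(1, 2)))), 28) = Mul(Mul(100, Mul(-8, Pow(2, Rational(1, 2)))), 28) = Mul(Mul(-800, Pow(2, Rational(1, 2))), 28) = Mul(-22400, Pow(2, Rational(1, 2)))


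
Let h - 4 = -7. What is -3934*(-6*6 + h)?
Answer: 153426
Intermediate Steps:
h = -3 (h = 4 - 7 = -3)
-3934*(-6*6 + h) = -3934*(-6*6 - 3) = -3934*(-36 - 3) = -3934*(-39) = 153426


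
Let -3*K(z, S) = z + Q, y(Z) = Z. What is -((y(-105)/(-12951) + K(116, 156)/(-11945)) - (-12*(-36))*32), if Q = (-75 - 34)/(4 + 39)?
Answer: 10217597122658/739120765 ≈ 13824.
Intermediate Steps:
Q = -109/43 ≈ -2.5349
K(z, S) = 109/129 - z/3 (K(z, S) = -(z - 109/43)/3 = -(-109/43 + z)/3 = 109/129 - z/3)
-((y(-105)/(-12951) + K(116, 156)/(-11945)) - (-12*(-36))*32) = -((-105/(-12951) + (109/129 - ⅓*116)/(-11945)) - (-12*(-36))*32) = -((-105*(-1/12951) + (109/129 - 116/3)*(-1/11945)) - 432*32) = -((35/4317 - 4879/129*(-1/11945)) - 1*13824) = -((35/4317 + 4879/1540905) - 13824) = -(8332702/739120765 - 13824) = -1*(-10217597122658/739120765) = 10217597122658/739120765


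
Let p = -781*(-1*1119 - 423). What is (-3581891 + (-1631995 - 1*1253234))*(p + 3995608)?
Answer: -33628441959200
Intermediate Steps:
p = 1204302 (p = -781*(-1119 - 423) = -781*(-1542) = 1204302)
(-3581891 + (-1631995 - 1*1253234))*(p + 3995608) = (-3581891 + (-1631995 - 1*1253234))*(1204302 + 3995608) = (-3581891 + (-1631995 - 1253234))*5199910 = (-3581891 - 2885229)*5199910 = -6467120*5199910 = -33628441959200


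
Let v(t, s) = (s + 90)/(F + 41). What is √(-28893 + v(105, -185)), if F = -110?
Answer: 17*I*√475962/69 ≈ 169.98*I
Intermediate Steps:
v(t, s) = -30/23 - s/69 (v(t, s) = (s + 90)/(-110 + 41) = (90 + s)/(-69) = (90 + s)*(-1/69) = -30/23 - s/69)
√(-28893 + v(105, -185)) = √(-28893 + (-30/23 - 1/69*(-185))) = √(-28893 + (-30/23 + 185/69)) = √(-28893 + 95/69) = √(-1993522/69) = 17*I*√475962/69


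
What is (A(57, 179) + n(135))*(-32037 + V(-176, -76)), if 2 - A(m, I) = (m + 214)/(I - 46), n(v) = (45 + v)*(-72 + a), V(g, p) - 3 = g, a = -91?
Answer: 125690667250/133 ≈ 9.4504e+8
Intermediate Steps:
V(g, p) = 3 + g
n(v) = -7335 - 163*v (n(v) = (45 + v)*(-72 - 91) = (45 + v)*(-163) = -7335 - 163*v)
A(m, I) = 2 - (214 + m)/(-46 + I) (A(m, I) = 2 - (m + 214)/(I - 46) = 2 - (214 + m)/(-46 + I))
(A(57, 179) + n(135))*(-32037 + V(-176, -76)) = ((-306 - 1*57 + 2*179)/(-46 + 179) + (-7335 - 163*135))*(-32037 + (3 - 176)) = ((-306 - 57 + 358)/133 + (-7335 - 22005))*(-32037 - 173) = ((1/133)*(-5) - 29340)*(-32210) = (-5/133 - 29340)*(-32210) = -3902225/133*(-32210) = 125690667250/133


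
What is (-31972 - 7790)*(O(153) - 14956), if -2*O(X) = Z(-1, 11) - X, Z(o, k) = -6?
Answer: 591519393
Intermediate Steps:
O(X) = 3 + X/2 (O(X) = -(-6 - X)/2 = 3 + X/2)
(-31972 - 7790)*(O(153) - 14956) = (-31972 - 7790)*((3 + (1/2)*153) - 14956) = -39762*((3 + 153/2) - 14956) = -39762*(159/2 - 14956) = -39762*(-29753/2) = 591519393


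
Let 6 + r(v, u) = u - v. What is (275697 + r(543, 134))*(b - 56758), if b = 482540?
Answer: 117210120524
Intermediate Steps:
r(v, u) = -6 + u - v (r(v, u) = -6 + (u - v) = -6 + u - v)
(275697 + r(543, 134))*(b - 56758) = (275697 + (-6 + 134 - 1*543))*(482540 - 56758) = (275697 + (-6 + 134 - 543))*425782 = (275697 - 415)*425782 = 275282*425782 = 117210120524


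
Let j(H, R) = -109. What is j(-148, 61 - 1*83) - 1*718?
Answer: -827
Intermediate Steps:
j(-148, 61 - 1*83) - 1*718 = -109 - 1*718 = -109 - 718 = -827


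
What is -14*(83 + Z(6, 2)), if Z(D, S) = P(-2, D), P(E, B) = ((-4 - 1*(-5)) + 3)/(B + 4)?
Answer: -5838/5 ≈ -1167.6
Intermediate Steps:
P(E, B) = 4/(4 + B) (P(E, B) = ((-4 + 5) + 3)/(4 + B) = (1 + 3)/(4 + B) = 4/(4 + B))
Z(D, S) = 4/(4 + D)
-14*(83 + Z(6, 2)) = -14*(83 + 4/(4 + 6)) = -14*(83 + 4/10) = -14*(83 + 4*(⅒)) = -14*(83 + ⅖) = -14*417/5 = -5838/5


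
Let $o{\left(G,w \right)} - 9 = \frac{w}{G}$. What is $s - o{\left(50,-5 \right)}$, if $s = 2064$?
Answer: $\frac{20551}{10} \approx 2055.1$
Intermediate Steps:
$o{\left(G,w \right)} = 9 + \frac{w}{G}$
$s - o{\left(50,-5 \right)} = 2064 - \left(9 - \frac{5}{50}\right) = 2064 - \left(9 - \frac{1}{10}\right) = 2064 - \frac{89}{10} = \frac{20551}{10}$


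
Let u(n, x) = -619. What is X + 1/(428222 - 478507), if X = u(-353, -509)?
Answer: -31126416/50285 ≈ -619.00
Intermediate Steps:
X = -619
X + 1/(428222 - 478507) = -619 + 1/(428222 - 478507) = -619 + 1/(-50285) = -619 - 1/50285 = -31126416/50285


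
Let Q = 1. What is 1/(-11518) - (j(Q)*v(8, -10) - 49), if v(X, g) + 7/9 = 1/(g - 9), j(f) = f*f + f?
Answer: 99780263/1969578 ≈ 50.661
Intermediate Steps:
j(f) = f + f² (j(f) = f² + f = f + f²)
v(X, g) = -7/9 + 1/(-9 + g) (v(X, g) = -7/9 + 1/(g - 9) = -7/9 + 1/(-9 + g))
1/(-11518) - (j(Q)*v(8, -10) - 49) = 1/(-11518) - ((1*(1 + 1))*((72 - 7*(-10))/(9*(-9 - 10))) - 49) = -1/11518 - ((1*2)*((⅑)*(72 + 70)/(-19)) - 49) = -1/11518 - (2*((⅑)*(-1/19)*142) - 49) = -1/11518 - (2*(-142/171) - 49) = -1/11518 - (-284/171 - 49) = -1/11518 - 1*(-8663/171) = -1/11518 + 8663/171 = 99780263/1969578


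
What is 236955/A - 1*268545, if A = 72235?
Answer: -3879622224/14447 ≈ -2.6854e+5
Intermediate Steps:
236955/A - 1*268545 = 236955/72235 - 1*268545 = 236955*(1/72235) - 268545 = 47391/14447 - 268545 = -3879622224/14447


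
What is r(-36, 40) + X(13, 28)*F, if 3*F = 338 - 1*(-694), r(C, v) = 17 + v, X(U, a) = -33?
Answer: -11295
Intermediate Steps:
F = 344 (F = (338 - 1*(-694))/3 = (338 + 694)/3 = (⅓)*1032 = 344)
r(-36, 40) + X(13, 28)*F = (17 + 40) - 33*344 = 57 - 11352 = -11295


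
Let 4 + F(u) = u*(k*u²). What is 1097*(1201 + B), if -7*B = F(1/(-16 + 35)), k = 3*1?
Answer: 9041011066/6859 ≈ 1.3181e+6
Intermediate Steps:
k = 3
F(u) = -4 + 3*u³ (F(u) = -4 + u*(3*u²) = -4 + 3*u³)
B = 3919/6859 (B = -(-4 + 3*(1/(-16 + 35))³)/7 = -(-4 + 3*(1/19)³)/7 = -(-4 + 3*(1/6859))/7 = -(-4 + 3/6859)/7 = -⅐*(-27433/6859) = 3919/6859 ≈ 0.57137)
1097*(1201 + B) = 1097*(1201 + 3919/6859) = 1097*(8241578/6859) = 9041011066/6859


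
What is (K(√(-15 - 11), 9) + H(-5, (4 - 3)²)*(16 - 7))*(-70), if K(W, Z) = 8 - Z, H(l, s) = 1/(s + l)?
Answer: 455/2 ≈ 227.50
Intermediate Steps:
H(l, s) = 1/(l + s)
(K(√(-15 - 11), 9) + H(-5, (4 - 3)²)*(16 - 7))*(-70) = ((8 - 1*9) + (16 - 7)/(-5 + (4 - 3)²))*(-70) = ((8 - 9) + 9/(-5 + 1²))*(-70) = (-1 + 9/(-5 + 1))*(-70) = (-1 + 9/(-4))*(-70) = (-1 - ¼*9)*(-70) = (-1 - 9/4)*(-70) = -13/4*(-70) = 455/2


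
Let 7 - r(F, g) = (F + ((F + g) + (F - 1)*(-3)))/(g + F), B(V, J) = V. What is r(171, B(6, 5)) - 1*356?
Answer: -20537/59 ≈ -348.08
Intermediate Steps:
r(F, g) = 7 - (3 + g - F)/(F + g) (r(F, g) = 7 - (F + ((F + g) + (F - 1)*(-3)))/(g + F) = 7 - (F + ((F + g) + (-1 + F)*(-3)))/(F + g) = 7 - (F + ((F + g) + (3 - 3*F)))/(F + g) = 7 - (F + (3 + g - 2*F))/(F + g) = 7 - (3 + g - F)/(F + g))
r(171, B(6, 5)) - 1*356 = (-3 + 6*6 + 8*171)/(171 + 6) - 1*356 = (-3 + 36 + 1368)/177 - 356 = (1/177)*1401 - 356 = 467/59 - 356 = -20537/59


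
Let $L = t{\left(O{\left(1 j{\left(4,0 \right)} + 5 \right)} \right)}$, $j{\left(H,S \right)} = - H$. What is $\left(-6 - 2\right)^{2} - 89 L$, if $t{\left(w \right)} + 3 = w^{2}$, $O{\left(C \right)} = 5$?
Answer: $-1894$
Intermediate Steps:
$t{\left(w \right)} = -3 + w^{2}$
$L = 22$ ($L = -3 + 5^{2} = -3 + 25 = 22$)
$\left(-6 - 2\right)^{2} - 89 L = \left(-6 - 2\right)^{2} - 1958 = \left(-8\right)^{2} - 1958 = 64 - 1958 = -1894$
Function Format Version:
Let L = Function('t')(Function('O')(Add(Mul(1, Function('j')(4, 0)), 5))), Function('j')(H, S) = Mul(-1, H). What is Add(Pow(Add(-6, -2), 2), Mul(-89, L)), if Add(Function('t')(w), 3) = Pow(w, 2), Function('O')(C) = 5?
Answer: -1894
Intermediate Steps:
Function('t')(w) = Add(-3, Pow(w, 2))
L = 22 (L = Add(-3, Pow(5, 2)) = Add(-3, 25) = 22)
Add(Pow(Add(-6, -2), 2), Mul(-89, L)) = Add(Pow(Add(-6, -2), 2), Mul(-89, 22)) = Add(Pow(-8, 2), -1958) = Add(64, -1958) = -1894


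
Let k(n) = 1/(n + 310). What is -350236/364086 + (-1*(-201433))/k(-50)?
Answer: 9534061405822/182043 ≈ 5.2373e+7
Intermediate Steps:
k(n) = 1/(310 + n)
-350236/364086 + (-1*(-201433))/k(-50) = -350236/364086 + (-1*(-201433))/(1/(310 - 50)) = -350236*1/364086 + 201433/(1/260) = -175118/182043 + 201433/(1/260) = -175118/182043 + 201433*260 = -175118/182043 + 52372580 = 9534061405822/182043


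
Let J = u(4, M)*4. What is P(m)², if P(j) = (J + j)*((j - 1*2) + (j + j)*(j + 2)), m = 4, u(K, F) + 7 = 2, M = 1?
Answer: 640000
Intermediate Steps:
u(K, F) = -5 (u(K, F) = -7 + 2 = -5)
J = -20 (J = -5*4 = -20)
P(j) = (-20 + j)*(-2 + j + 2*j*(2 + j)) (P(j) = (-20 + j)*((j - 1*2) + (j + j)*(j + 2)) = (-20 + j)*((j - 2) + (2*j)*(2 + j)) = (-20 + j)*((-2 + j) + 2*j*(2 + j)) = (-20 + j)*(-2 + j + 2*j*(2 + j)))
P(m)² = (40 - 102*4 - 35*4² + 2*4³)² = (40 - 408 - 35*16 + 2*64)² = (40 - 408 - 560 + 128)² = (-800)² = 640000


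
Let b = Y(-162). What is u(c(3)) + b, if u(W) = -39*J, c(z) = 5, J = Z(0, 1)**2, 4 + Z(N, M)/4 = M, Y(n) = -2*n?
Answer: -5292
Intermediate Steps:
Z(N, M) = -16 + 4*M
b = 324 (b = -2*(-162) = 324)
J = 144 (J = (-16 + 4*1)**2 = (-16 + 4)**2 = (-12)**2 = 144)
u(W) = -5616 (u(W) = -39*144 = -5616)
u(c(3)) + b = -5616 + 324 = -5292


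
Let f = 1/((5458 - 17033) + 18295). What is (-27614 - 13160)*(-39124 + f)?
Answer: 5360013018973/3360 ≈ 1.5952e+9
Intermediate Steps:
f = 1/6720 (f = 1/(-11575 + 18295) = 1/6720 ≈ 0.00014881)
(-27614 - 13160)*(-39124 + f) = (-27614 - 13160)*(-39124 + 1/6720) = -40774*(-262913279/6720) = 5360013018973/3360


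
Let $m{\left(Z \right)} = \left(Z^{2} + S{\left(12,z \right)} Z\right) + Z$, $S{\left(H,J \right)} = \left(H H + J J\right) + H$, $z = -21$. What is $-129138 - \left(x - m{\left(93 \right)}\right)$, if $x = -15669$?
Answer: $-49206$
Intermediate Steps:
$S{\left(H,J \right)} = H + H^{2} + J^{2}$ ($S{\left(H,J \right)} = \left(H^{2} + J^{2}\right) + H = H + H^{2} + J^{2}$)
$m{\left(Z \right)} = Z^{2} + 598 Z$ ($m{\left(Z \right)} = \left(Z^{2} + \left(12 + 12^{2} + \left(-21\right)^{2}\right) Z\right) + Z = \left(Z^{2} + \left(12 + 144 + 441\right) Z\right) + Z = \left(Z^{2} + 597 Z\right) + Z = Z^{2} + 598 Z$)
$-129138 - \left(x - m{\left(93 \right)}\right) = -129138 - \left(-15669 - 93 \left(598 + 93\right)\right) = -129138 + \left(93 \cdot 691 + 15669\right) = -129138 + \left(64263 + 15669\right) = -129138 + 79932 = -49206$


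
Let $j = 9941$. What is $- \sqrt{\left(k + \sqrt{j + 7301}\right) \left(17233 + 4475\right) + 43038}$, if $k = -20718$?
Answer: $- 3 i \sqrt{49967034 - 2412 \sqrt{17242}} \approx - 21139.0 i$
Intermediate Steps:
$- \sqrt{\left(k + \sqrt{j + 7301}\right) \left(17233 + 4475\right) + 43038} = - \sqrt{\left(-20718 + \sqrt{9941 + 7301}\right) \left(17233 + 4475\right) + 43038} = - \sqrt{\left(-20718 + \sqrt{17242}\right) 21708 + 43038} = - \sqrt{\left(-449746344 + 21708 \sqrt{17242}\right) + 43038} = - \sqrt{-449703306 + 21708 \sqrt{17242}}$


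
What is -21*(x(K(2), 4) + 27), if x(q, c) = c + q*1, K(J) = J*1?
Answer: -693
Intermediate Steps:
K(J) = J
x(q, c) = c + q
-21*(x(K(2), 4) + 27) = -21*((4 + 2) + 27) = -21*(6 + 27) = -21*33 = -693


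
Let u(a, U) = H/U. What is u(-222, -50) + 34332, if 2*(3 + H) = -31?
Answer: 3433237/100 ≈ 34332.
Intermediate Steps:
H = -37/2 (H = -3 + (½)*(-31) = -3 - 31/2 = -37/2 ≈ -18.500)
u(a, U) = -37/(2*U)
u(-222, -50) + 34332 = -37/2/(-50) + 34332 = -37/2*(-1/50) + 34332 = 37/100 + 34332 = 3433237/100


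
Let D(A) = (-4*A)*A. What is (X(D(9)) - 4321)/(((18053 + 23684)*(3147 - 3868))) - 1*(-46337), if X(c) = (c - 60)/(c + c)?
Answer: 37648542888974/812494179 ≈ 46337.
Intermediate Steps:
D(A) = -4*A²
X(c) = (-60 + c)/(2*c) (X(c) = (-60 + c)/((2*c)) = (-60 + c)*(1/(2*c)) = (-60 + c)/(2*c))
(X(D(9)) - 4321)/(((18053 + 23684)*(3147 - 3868))) - 1*(-46337) = ((-60 - 4*9²)/(2*((-4*9²))) - 4321)/(((18053 + 23684)*(3147 - 3868))) - 1*(-46337) = ((-60 - 4*81)/(2*((-4*81))) - 4321)/((41737*(-721))) + 46337 = ((½)*(-60 - 324)/(-324) - 4321)/(-30092377) + 46337 = ((½)*(-1/324)*(-384) - 4321)*(-1/30092377) + 46337 = (16/27 - 4321)*(-1/30092377) + 46337 = -116651/27*(-1/30092377) + 46337 = 116651/812494179 + 46337 = 37648542888974/812494179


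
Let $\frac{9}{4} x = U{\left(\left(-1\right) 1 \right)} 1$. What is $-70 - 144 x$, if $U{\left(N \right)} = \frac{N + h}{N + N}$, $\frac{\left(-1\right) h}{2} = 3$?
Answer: $-294$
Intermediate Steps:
$h = -6$ ($h = \left(-2\right) 3 = -6$)
$U{\left(N \right)} = \frac{-6 + N}{2 N}$ ($U{\left(N \right)} = \frac{N - 6}{N + N} = \frac{-6 + N}{2 N}$)
$x = \frac{14}{9}$ ($x = \frac{4 \frac{-6 - 1}{2 \left(\left(-1\right) 1\right)} 1}{9} = \frac{4 \frac{-6 - 1}{2 \left(-1\right)} 1}{9} = \frac{4 \cdot \frac{1}{2} \left(-1\right) \left(-7\right) 1}{9} = \frac{4 \cdot \frac{7}{2} \cdot 1}{9} = \frac{4}{9} \cdot \frac{7}{2} = \frac{14}{9} \approx 1.5556$)
$-70 - 144 x = -70 - 224 = -294$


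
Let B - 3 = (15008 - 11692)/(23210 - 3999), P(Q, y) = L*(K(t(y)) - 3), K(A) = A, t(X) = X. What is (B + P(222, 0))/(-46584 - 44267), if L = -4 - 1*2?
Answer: -406747/1745338561 ≈ -0.00023305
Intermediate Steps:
L = -6 (L = -4 - 2 = -6)
P(Q, y) = 18 - 6*y (P(Q, y) = -6*(y - 3) = -6*(-3 + y) = 18 - 6*y)
B = 60949/19211 (B = 3 + (15008 - 11692)/(23210 - 3999) = 3 + 3316/19211 = 60949/19211 ≈ 3.1726)
(B + P(222, 0))/(-46584 - 44267) = (60949/19211 + (18 - 6*0))/(-46584 - 44267) = (60949/19211 + (18 + 0))/(-90851) = (60949/19211 + 18)*(-1/90851) = (406747/19211)*(-1/90851) = -406747/1745338561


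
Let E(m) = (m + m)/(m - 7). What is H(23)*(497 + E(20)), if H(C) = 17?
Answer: 110517/13 ≈ 8501.3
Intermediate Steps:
E(m) = 2*m/(-7 + m) (E(m) = (2*m)/(-7 + m) = 2*m/(-7 + m))
H(23)*(497 + E(20)) = 17*(497 + 2*20/(-7 + 20)) = 17*(497 + 2*20/13) = 17*(497 + 2*20*(1/13)) = 17*(497 + 40/13) = 17*(6501/13) = 110517/13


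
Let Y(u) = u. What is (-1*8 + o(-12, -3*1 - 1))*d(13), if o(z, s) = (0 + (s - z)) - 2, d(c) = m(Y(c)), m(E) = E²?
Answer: -338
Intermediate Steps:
d(c) = c²
o(z, s) = -2 + s - z (o(z, s) = (s - z) - 2 = -2 + s - z)
(-1*8 + o(-12, -3*1 - 1))*d(13) = (-1*8 + (-2 + (-3*1 - 1) - 1*(-12)))*13² = (-8 + (-2 + (-3 - 1) + 12))*169 = (-8 + (-2 - 4 + 12))*169 = (-8 + 6)*169 = -2*169 = -338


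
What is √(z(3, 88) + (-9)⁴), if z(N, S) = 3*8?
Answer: √6585 ≈ 81.148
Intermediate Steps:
z(N, S) = 24
√(z(3, 88) + (-9)⁴) = √(24 + (-9)⁴) = √(24 + 6561) = √6585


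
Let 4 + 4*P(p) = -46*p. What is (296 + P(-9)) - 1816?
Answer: -2835/2 ≈ -1417.5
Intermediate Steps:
P(p) = -1 - 23*p/2 (P(p) = -1 + (-46*p)/4 = -1 - 23*p/2)
(296 + P(-9)) - 1816 = (296 + (-1 - 23/2*(-9))) - 1816 = (296 + (-1 + 207/2)) - 1816 = (296 + 205/2) - 1816 = 797/2 - 1816 = -2835/2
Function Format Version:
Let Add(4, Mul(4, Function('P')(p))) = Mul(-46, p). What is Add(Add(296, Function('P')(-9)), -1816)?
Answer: Rational(-2835, 2) ≈ -1417.5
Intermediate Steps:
Function('P')(p) = Add(-1, Mul(Rational(-23, 2), p)) (Function('P')(p) = Add(-1, Mul(Rational(1, 4), Mul(-46, p))) = Add(-1, Mul(Rational(-23, 2), p)))
Add(Add(296, Function('P')(-9)), -1816) = Add(Add(296, Add(-1, Mul(Rational(-23, 2), -9))), -1816) = Add(Add(296, Add(-1, Rational(207, 2))), -1816) = Add(Add(296, Rational(205, 2)), -1816) = Add(Rational(797, 2), -1816) = Rational(-2835, 2)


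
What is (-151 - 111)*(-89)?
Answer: 23318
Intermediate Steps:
(-151 - 111)*(-89) = -262*(-89) = 23318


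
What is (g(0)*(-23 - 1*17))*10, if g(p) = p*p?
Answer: 0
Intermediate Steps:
g(p) = p**2
(g(0)*(-23 - 1*17))*10 = (0**2*(-23 - 1*17))*10 = (0*(-23 - 17))*10 = (0*(-40))*10 = 0*10 = 0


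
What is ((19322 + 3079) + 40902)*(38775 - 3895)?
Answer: 2208008640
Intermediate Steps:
((19322 + 3079) + 40902)*(38775 - 3895) = (22401 + 40902)*34880 = 63303*34880 = 2208008640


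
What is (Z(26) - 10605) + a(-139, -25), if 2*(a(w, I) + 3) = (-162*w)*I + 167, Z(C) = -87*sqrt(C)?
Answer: -583999/2 - 87*sqrt(26) ≈ -2.9244e+5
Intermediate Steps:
a(w, I) = 161/2 - 81*I*w (a(w, I) = -3 + ((-162*w)*I + 167)/2 = -3 + (-162*I*w + 167)/2 = -3 + (167 - 162*I*w)/2 = -3 + (167/2 - 81*I*w) = 161/2 - 81*I*w)
(Z(26) - 10605) + a(-139, -25) = (-87*sqrt(26) - 10605) + (161/2 - 81*(-25)*(-139)) = (-10605 - 87*sqrt(26)) + (161/2 - 281475) = (-10605 - 87*sqrt(26)) - 562789/2 = -583999/2 - 87*sqrt(26)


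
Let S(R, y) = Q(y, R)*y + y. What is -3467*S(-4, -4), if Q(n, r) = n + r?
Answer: -97076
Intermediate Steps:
S(R, y) = y + y*(R + y) (S(R, y) = (y + R)*y + y = (R + y)*y + y = y*(R + y) + y = y + y*(R + y))
-3467*S(-4, -4) = -(-13868)*(1 - 4 - 4) = -(-13868)*(-7) = -3467*28 = -97076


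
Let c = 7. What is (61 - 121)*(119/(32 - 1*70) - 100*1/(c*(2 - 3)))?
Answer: -89010/133 ≈ -669.25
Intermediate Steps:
(61 - 121)*(119/(32 - 1*70) - 100*1/(c*(2 - 3))) = (61 - 121)*(119/(32 - 1*70) - 100*1/(7*(2 - 3))) = -60*(119/(32 - 70) - 100/((-1*7))) = -60*(119/(-38) - 100/(-7)) = -60*(119*(-1/38) - 100*(-⅐)) = -60*(-119/38 + 100/7) = -60*2967/266 = -89010/133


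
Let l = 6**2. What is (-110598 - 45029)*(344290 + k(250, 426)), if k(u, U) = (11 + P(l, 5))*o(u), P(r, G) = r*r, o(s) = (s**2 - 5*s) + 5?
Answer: -12513122793525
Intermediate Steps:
o(s) = 5 + s**2 - 5*s
l = 36
P(r, G) = r**2
k(u, U) = 6535 - 6535*u + 1307*u**2 (k(u, U) = (11 + 36**2)*(5 + u**2 - 5*u) = (11 + 1296)*(5 + u**2 - 5*u) = 1307*(5 + u**2 - 5*u) = 6535 - 6535*u + 1307*u**2)
(-110598 - 45029)*(344290 + k(250, 426)) = (-110598 - 45029)*(344290 + (6535 - 6535*250 + 1307*250**2)) = -155627*(344290 + (6535 - 1633750 + 1307*62500)) = -155627*(344290 + (6535 - 1633750 + 81687500)) = -155627*(344290 + 80060285) = -155627*80404575 = -12513122793525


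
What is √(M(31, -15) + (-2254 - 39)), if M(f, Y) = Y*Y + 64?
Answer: 2*I*√501 ≈ 44.766*I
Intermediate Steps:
M(f, Y) = 64 + Y² (M(f, Y) = Y² + 64 = 64 + Y²)
√(M(31, -15) + (-2254 - 39)) = √((64 + (-15)²) + (-2254 - 39)) = √((64 + 225) - 2293) = √(289 - 2293) = √(-2004) = 2*I*√501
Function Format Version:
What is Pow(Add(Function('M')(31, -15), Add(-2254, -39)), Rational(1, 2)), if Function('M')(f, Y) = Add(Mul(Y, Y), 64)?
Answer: Mul(2, I, Pow(501, Rational(1, 2))) ≈ Mul(44.766, I)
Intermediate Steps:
Function('M')(f, Y) = Add(64, Pow(Y, 2)) (Function('M')(f, Y) = Add(Pow(Y, 2), 64) = Add(64, Pow(Y, 2)))
Pow(Add(Function('M')(31, -15), Add(-2254, -39)), Rational(1, 2)) = Pow(Add(Add(64, Pow(-15, 2)), Add(-2254, -39)), Rational(1, 2)) = Pow(Add(Add(64, 225), -2293), Rational(1, 2)) = Pow(Add(289, -2293), Rational(1, 2)) = Pow(-2004, Rational(1, 2)) = Mul(2, I, Pow(501, Rational(1, 2)))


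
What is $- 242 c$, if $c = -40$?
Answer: $9680$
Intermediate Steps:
$- 242 c = \left(-242\right) \left(-40\right) = 9680$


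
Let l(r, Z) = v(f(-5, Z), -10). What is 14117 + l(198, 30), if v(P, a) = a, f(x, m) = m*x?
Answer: 14107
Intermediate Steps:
l(r, Z) = -10
14117 + l(198, 30) = 14117 - 10 = 14107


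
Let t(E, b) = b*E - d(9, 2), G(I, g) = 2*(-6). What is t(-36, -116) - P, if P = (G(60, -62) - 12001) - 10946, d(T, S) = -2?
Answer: 27137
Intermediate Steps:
G(I, g) = -12
t(E, b) = 2 + E*b (t(E, b) = b*E - 1*(-2) = E*b + 2 = 2 + E*b)
P = -22959 (P = (-12 - 12001) - 10946 = -12013 - 10946 = -22959)
t(-36, -116) - P = (2 - 36*(-116)) - 1*(-22959) = (2 + 4176) + 22959 = 4178 + 22959 = 27137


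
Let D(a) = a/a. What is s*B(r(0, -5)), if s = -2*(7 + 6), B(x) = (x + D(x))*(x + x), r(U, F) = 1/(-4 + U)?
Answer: 39/4 ≈ 9.7500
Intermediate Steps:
D(a) = 1
B(x) = 2*x*(1 + x) (B(x) = (x + 1)*(x + x) = (1 + x)*(2*x) = 2*x*(1 + x))
s = -26 (s = -2*13 = -26)
s*B(r(0, -5)) = -52*(1 + 1/(-4 + 0))/(-4 + 0) = -52*(1 + 1/(-4))/(-4) = -52*(-1)*(1 - ¼)/4 = -52*(-1)*3/(4*4) = -26*(-3/8) = 39/4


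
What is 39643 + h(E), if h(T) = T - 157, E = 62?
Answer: 39548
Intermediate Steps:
h(T) = -157 + T
39643 + h(E) = 39643 + (-157 + 62) = 39643 - 95 = 39548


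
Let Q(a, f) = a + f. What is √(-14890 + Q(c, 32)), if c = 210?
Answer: 2*I*√3662 ≈ 121.03*I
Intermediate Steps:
√(-14890 + Q(c, 32)) = √(-14890 + (210 + 32)) = √(-14890 + 242) = √(-14648) = 2*I*√3662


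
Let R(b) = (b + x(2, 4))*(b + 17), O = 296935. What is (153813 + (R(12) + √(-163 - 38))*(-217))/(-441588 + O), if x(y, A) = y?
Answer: -65711/144653 + 217*I*√201/144653 ≈ -0.45427 + 0.021268*I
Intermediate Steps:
R(b) = (2 + b)*(17 + b) (R(b) = (b + 2)*(b + 17) = (2 + b)*(17 + b))
(153813 + (R(12) + √(-163 - 38))*(-217))/(-441588 + O) = (153813 + ((34 + 12² + 19*12) + √(-163 - 38))*(-217))/(-441588 + 296935) = (153813 + ((34 + 144 + 228) + √(-201))*(-217))/(-144653) = (153813 + (406 + I*√201)*(-217))*(-1/144653) = (153813 + (-88102 - 217*I*√201))*(-1/144653) = (65711 - 217*I*√201)*(-1/144653) = -65711/144653 + 217*I*√201/144653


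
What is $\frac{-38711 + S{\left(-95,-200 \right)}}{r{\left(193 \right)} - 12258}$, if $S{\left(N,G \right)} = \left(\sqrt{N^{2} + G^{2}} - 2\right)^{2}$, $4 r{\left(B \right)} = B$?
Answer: $- \frac{5896}{6977} + \frac{80 \sqrt{1961}}{48839} \approx -0.77252$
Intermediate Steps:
$r{\left(B \right)} = \frac{B}{4}$
$S{\left(N,G \right)} = \left(-2 + \sqrt{G^{2} + N^{2}}\right)^{2}$ ($S{\left(N,G \right)} = \left(\sqrt{G^{2} + N^{2}} - 2\right)^{2} = \left(-2 + \sqrt{G^{2} + N^{2}}\right)^{2}$)
$\frac{-38711 + S{\left(-95,-200 \right)}}{r{\left(193 \right)} - 12258} = \frac{-38711 + \left(-2 + \sqrt{\left(-200\right)^{2} + \left(-95\right)^{2}}\right)^{2}}{\frac{1}{4} \cdot 193 - 12258} = \frac{-38711 + \left(-2 + \sqrt{40000 + 9025}\right)^{2}}{\frac{193}{4} - 12258} = \frac{-38711 + \left(-2 + \sqrt{49025}\right)^{2}}{- \frac{48839}{4}} = \left(-38711 + \left(-2 + 5 \sqrt{1961}\right)^{2}\right) \left(- \frac{4}{48839}\right) = \frac{154844}{48839} - \frac{4 \left(-2 + 5 \sqrt{1961}\right)^{2}}{48839}$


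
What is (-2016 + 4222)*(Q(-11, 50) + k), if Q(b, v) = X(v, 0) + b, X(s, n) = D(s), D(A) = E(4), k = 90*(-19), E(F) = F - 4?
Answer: -3796526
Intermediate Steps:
E(F) = -4 + F
k = -1710
D(A) = 0 (D(A) = -4 + 4 = 0)
X(s, n) = 0
Q(b, v) = b (Q(b, v) = 0 + b = b)
(-2016 + 4222)*(Q(-11, 50) + k) = (-2016 + 4222)*(-11 - 1710) = 2206*(-1721) = -3796526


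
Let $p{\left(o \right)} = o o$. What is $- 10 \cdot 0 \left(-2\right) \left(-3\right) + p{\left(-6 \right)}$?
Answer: $36$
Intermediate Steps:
$p{\left(o \right)} = o^{2}$
$- 10 \cdot 0 \left(-2\right) \left(-3\right) + p{\left(-6 \right)} = - 10 \cdot 0 \left(-2\right) \left(-3\right) + \left(-6\right)^{2} = - 10 \cdot 0 \left(-3\right) + 36 = \left(-10\right) 0 + 36 = 0 + 36 = 36$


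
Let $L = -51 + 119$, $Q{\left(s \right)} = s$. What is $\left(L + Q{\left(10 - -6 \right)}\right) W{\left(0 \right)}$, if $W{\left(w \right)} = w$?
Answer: $0$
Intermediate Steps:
$L = 68$
$\left(L + Q{\left(10 - -6 \right)}\right) W{\left(0 \right)} = \left(68 + \left(10 - -6\right)\right) 0 = \left(68 + \left(10 + 6\right)\right) 0 = \left(68 + 16\right) 0 = 84 \cdot 0 = 0$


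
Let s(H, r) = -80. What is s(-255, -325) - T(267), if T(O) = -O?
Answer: 187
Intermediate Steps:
s(-255, -325) - T(267) = -80 - (-1)*267 = -80 - 1*(-267) = -80 + 267 = 187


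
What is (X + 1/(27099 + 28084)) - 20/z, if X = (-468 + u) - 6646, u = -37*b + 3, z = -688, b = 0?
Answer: -67493609749/9491476 ≈ -7111.0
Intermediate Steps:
u = 3 (u = -37*0 + 3 = 0 + 3 = 3)
X = -7111 (X = (-468 + 3) - 6646 = -465 - 6646 = -7111)
(X + 1/(27099 + 28084)) - 20/z = (-7111 + 1/(27099 + 28084)) - 20/(-688) = (-7111 + 1/55183) - 20*(-1/688) = (-7111 + 1/55183) + 5/172 = -392406312/55183 + 5/172 = -67493609749/9491476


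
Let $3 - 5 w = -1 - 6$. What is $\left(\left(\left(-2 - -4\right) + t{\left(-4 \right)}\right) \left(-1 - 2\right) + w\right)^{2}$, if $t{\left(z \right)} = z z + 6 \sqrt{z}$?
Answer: $1408 + 3744 i \approx 1408.0 + 3744.0 i$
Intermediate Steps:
$w = 2$ ($w = \frac{3}{5} - \frac{-1 - 6}{5} = \frac{3}{5} - - \frac{7}{5} = \frac{3}{5} + \frac{7}{5} = 2$)
$t{\left(z \right)} = z^{2} + 6 \sqrt{z}$
$\left(\left(\left(-2 - -4\right) + t{\left(-4 \right)}\right) \left(-1 - 2\right) + w\right)^{2} = \left(\left(\left(-2 - -4\right) + \left(\left(-4\right)^{2} + 6 \sqrt{-4}\right)\right) \left(-1 - 2\right) + 2\right)^{2} = \left(\left(\left(-2 + 4\right) + \left(16 + 6 \cdot 2 i\right)\right) \left(-3\right) + 2\right)^{2} = \left(\left(2 + \left(16 + 12 i\right)\right) \left(-3\right) + 2\right)^{2} = \left(\left(18 + 12 i\right) \left(-3\right) + 2\right)^{2} = \left(\left(-54 - 36 i\right) + 2\right)^{2} = \left(-52 - 36 i\right)^{2}$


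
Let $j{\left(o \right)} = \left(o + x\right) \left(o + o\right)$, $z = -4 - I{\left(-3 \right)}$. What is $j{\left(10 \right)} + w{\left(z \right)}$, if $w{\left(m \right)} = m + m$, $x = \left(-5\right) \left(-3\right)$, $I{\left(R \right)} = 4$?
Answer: $484$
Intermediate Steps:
$x = 15$
$z = -8$ ($z = -4 - 4 = -8$)
$w{\left(m \right)} = 2 m$
$j{\left(o \right)} = 2 o \left(15 + o\right)$ ($j{\left(o \right)} = \left(o + 15\right) \left(o + o\right) = \left(15 + o\right) 2 o = 2 o \left(15 + o\right)$)
$j{\left(10 \right)} + w{\left(z \right)} = 2 \cdot 10 \left(15 + 10\right) + 2 \left(-8\right) = 2 \cdot 10 \cdot 25 - 16 = 500 - 16 = 484$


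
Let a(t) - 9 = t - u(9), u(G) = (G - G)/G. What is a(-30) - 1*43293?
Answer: -43314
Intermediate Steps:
u(G) = 0 (u(G) = 0/G = 0)
a(t) = 9 + t (a(t) = 9 + (t - 1*0) = 9 + (t + 0) = 9 + t)
a(-30) - 1*43293 = (9 - 30) - 1*43293 = -21 - 43293 = -43314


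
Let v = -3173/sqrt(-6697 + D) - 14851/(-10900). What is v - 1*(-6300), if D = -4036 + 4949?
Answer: 68684851/10900 + 3173*I*sqrt(1446)/2892 ≈ 6301.4 + 41.721*I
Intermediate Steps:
D = 913
v = 14851/10900 + 3173*I*sqrt(1446)/2892 (v = -3173/sqrt(-6697 + 913) - 14851/(-10900) = -3173*(-I*sqrt(1446)/2892) - 14851*(-1/10900) = -3173*(-I*sqrt(1446)/2892) + 14851/10900 = -(-3173)*I*sqrt(1446)/2892 + 14851/10900 = 3173*I*sqrt(1446)/2892 + 14851/10900 = 14851/10900 + 3173*I*sqrt(1446)/2892 ≈ 1.3625 + 41.721*I)
v - 1*(-6300) = (14851/10900 + 3173*I*sqrt(1446)/2892) - 1*(-6300) = (14851/10900 + 3173*I*sqrt(1446)/2892) + 6300 = 68684851/10900 + 3173*I*sqrt(1446)/2892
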